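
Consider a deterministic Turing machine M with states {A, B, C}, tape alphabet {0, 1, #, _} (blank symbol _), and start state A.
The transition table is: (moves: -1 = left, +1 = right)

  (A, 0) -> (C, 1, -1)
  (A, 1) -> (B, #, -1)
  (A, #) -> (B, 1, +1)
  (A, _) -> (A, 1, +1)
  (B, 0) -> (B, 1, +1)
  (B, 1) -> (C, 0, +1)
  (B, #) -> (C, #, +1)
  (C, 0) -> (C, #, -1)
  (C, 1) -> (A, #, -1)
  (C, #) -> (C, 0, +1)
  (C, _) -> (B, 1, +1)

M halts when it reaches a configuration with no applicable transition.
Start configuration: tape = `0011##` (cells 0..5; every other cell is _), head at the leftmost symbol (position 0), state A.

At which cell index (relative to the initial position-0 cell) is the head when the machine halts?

A | ___[0]011##   read 0 → write 1, move -1, go to C
C | __[_]1011##   read _ → write 1, move +1, go to B
B | __1[1]011##   read 1 → write 0, move +1, go to C
C | __10[0]11##   read 0 → write #, move -1, go to C
C | __1[0]#11##   read 0 → write #, move -1, go to C
C | __[1]##11##   read 1 → write #, move -1, go to A
A | _[_]###11##   read _ → write 1, move +1, go to A
A | _1[#]##11##   read # → write 1, move +1, go to B
B | _11[#]#11##   read # → write #, move +1, go to C
C | _11#[#]11##   read # → write 0, move +1, go to C
C | _11#0[1]1##   read 1 → write #, move -1, go to A
A | _11#[0]#1##   read 0 → write 1, move -1, go to C
C | _11[#]1#1##   read # → write 0, move +1, go to C
C | _110[1]#1##   read 1 → write #, move -1, go to A
A | _11[0]##1##   read 0 → write 1, move -1, go to C
C | _1[1]1##1##   read 1 → write #, move -1, go to A
A | _[1]#1##1##   read 1 → write #, move -1, go to B
B | [_]##1##1##
At halt the head is at cell -3.

-3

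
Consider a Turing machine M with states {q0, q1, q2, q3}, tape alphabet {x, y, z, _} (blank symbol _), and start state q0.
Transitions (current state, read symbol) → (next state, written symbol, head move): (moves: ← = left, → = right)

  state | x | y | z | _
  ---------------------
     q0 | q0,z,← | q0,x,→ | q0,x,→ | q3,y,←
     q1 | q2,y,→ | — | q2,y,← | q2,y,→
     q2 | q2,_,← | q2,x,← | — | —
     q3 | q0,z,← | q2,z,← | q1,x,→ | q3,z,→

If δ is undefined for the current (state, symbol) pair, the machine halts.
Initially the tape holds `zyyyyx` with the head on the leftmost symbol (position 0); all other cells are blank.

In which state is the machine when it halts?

state=q0 head=0 tape=__[z]yyyyx   (q0,z)→(q0,x,→)
state=q0 head=1 tape=__x[y]yyyx   (q0,y)→(q0,x,→)
state=q0 head=2 tape=__xx[y]yyx   (q0,y)→(q0,x,→)
state=q0 head=3 tape=__xxx[y]yx   (q0,y)→(q0,x,→)
state=q0 head=4 tape=__xxxx[y]x   (q0,y)→(q0,x,→)
state=q0 head=5 tape=__xxxxx[x]   (q0,x)→(q0,z,←)
state=q0 head=4 tape=__xxxx[x]z   (q0,x)→(q0,z,←)
state=q0 head=3 tape=__xxx[x]zz   (q0,x)→(q0,z,←)
state=q0 head=2 tape=__xx[x]zzz   (q0,x)→(q0,z,←)
state=q0 head=1 tape=__x[x]zzzz   (q0,x)→(q0,z,←)
state=q0 head=0 tape=__[x]zzzzz   (q0,x)→(q0,z,←)
state=q0 head=-1 tape=_[_]zzzzzz   (q0,_)→(q3,y,←)
state=q3 head=-2 tape=[_]yzzzzzz   (q3,_)→(q3,z,→)
state=q3 head=-1 tape=z[y]zzzzzz   (q3,y)→(q2,z,←)
state=q2 head=-2 tape=[z]zzzzzzz
No transition is defined for (q2, z); M halts in state q2.

q2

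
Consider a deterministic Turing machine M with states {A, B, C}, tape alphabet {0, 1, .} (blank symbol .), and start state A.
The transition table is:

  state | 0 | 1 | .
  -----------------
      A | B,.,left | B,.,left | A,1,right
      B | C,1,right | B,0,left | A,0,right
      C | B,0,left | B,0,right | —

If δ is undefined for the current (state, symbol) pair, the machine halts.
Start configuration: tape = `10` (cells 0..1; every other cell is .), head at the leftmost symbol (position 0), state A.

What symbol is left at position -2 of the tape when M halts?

1

state=A head=0 tape=..[1]0   (A,1)→(B,.,left)
state=B head=-1 tape=.[.].0   (B,.)→(A,0,right)
state=A head=0 tape=.0[.]0   (A,.)→(A,1,right)
state=A head=1 tape=.01[0]   (A,0)→(B,.,left)
state=B head=0 tape=.0[1].   (B,1)→(B,0,left)
state=B head=-1 tape=.[0]0.   (B,0)→(C,1,right)
state=C head=0 tape=.1[0].   (C,0)→(B,0,left)
state=B head=-1 tape=.[1]0.   (B,1)→(B,0,left)
state=B head=-2 tape=[.]00.   (B,.)→(A,0,right)
state=A head=-1 tape=0[0]0.   (A,0)→(B,.,left)
state=B head=-2 tape=[0].0.   (B,0)→(C,1,right)
state=C head=-1 tape=1[.]0.
Cell -2 holds 1 when M halts.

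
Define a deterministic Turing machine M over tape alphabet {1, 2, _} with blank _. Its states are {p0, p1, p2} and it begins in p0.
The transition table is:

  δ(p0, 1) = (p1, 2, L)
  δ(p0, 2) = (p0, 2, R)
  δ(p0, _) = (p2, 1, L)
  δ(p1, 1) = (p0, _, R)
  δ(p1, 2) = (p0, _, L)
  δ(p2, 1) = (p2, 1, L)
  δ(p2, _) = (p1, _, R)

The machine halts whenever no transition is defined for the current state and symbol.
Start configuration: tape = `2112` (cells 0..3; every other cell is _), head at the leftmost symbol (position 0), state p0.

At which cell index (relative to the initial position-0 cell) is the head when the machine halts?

3

p0 | __[2]112_   read 2 → write 2, move R, go to p0
p0 | __2[1]12_   read 1 → write 2, move L, go to p1
p1 | __[2]212_   read 2 → write _, move L, go to p0
p0 | _[_]_212_   read _ → write 1, move L, go to p2
p2 | [_]1_212_   read _ → write _, move R, go to p1
p1 | _[1]_212_   read 1 → write _, move R, go to p0
p0 | __[_]212_   read _ → write 1, move L, go to p2
p2 | _[_]1212_   read _ → write _, move R, go to p1
p1 | __[1]212_   read 1 → write _, move R, go to p0
p0 | ___[2]12_   read 2 → write 2, move R, go to p0
p0 | ___2[1]2_   read 1 → write 2, move L, go to p1
p1 | ___[2]22_   read 2 → write _, move L, go to p0
p0 | __[_]_22_   read _ → write 1, move L, go to p2
p2 | _[_]1_22_   read _ → write _, move R, go to p1
p1 | __[1]_22_   read 1 → write _, move R, go to p0
p0 | ___[_]22_   read _ → write 1, move L, go to p2
p2 | __[_]122_   read _ → write _, move R, go to p1
p1 | ___[1]22_   read 1 → write _, move R, go to p0
p0 | ____[2]2_   read 2 → write 2, move R, go to p0
p0 | ____2[2]_   read 2 → write 2, move R, go to p0
p0 | ____22[_]   read _ → write 1, move L, go to p2
p2 | ____2[2]1
At halt the head is at cell 3.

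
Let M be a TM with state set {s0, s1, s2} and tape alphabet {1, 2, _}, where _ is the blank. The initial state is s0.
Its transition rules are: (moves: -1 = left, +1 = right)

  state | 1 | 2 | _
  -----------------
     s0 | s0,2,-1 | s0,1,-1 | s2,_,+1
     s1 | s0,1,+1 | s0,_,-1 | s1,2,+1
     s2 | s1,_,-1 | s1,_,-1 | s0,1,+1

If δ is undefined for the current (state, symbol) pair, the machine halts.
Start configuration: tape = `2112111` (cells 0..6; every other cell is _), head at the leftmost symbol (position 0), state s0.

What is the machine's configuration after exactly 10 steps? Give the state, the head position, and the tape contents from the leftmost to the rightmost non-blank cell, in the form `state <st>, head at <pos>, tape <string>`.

state s0, head at -2, tape 11222111

state=s0 head=0 tape=__[2]112111   (s0,2)→(s0,1,-1)
state=s0 head=-1 tape=_[_]1112111   (s0,_)→(s2,_,+1)
state=s2 head=0 tape=__[1]112111   (s2,1)→(s1,_,-1)
state=s1 head=-1 tape=_[_]_112111   (s1,_)→(s1,2,+1)
state=s1 head=0 tape=_2[_]112111   (s1,_)→(s1,2,+1)
state=s1 head=1 tape=_22[1]12111   (s1,1)→(s0,1,+1)
state=s0 head=2 tape=_221[1]2111   (s0,1)→(s0,2,-1)
state=s0 head=1 tape=_22[1]22111   (s0,1)→(s0,2,-1)
state=s0 head=0 tape=_2[2]222111   (s0,2)→(s0,1,-1)
state=s0 head=-1 tape=_[2]1222111   (s0,2)→(s0,1,-1)
state=s0 head=-2 tape=[_]11222111
After 10 steps: state s0, head at -2, tape 11222111.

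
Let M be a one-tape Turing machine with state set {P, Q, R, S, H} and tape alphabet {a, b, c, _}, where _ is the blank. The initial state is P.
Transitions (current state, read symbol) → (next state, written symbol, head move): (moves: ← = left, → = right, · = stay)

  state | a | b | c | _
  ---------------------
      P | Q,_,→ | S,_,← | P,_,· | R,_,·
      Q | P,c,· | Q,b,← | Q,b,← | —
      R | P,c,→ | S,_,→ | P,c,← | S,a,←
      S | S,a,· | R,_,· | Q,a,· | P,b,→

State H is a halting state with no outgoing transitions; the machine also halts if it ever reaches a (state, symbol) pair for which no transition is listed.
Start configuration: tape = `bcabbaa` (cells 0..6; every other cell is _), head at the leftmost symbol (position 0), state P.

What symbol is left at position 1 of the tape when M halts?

state=P head=0 tape=__[b]cabbaa   (P,b)→(S,_,←)
state=S head=-1 tape=_[_]_cabbaa   (S,_)→(P,b,→)
state=P head=0 tape=_b[_]cabbaa   (P,_)→(R,_,·)
state=R head=0 tape=_b[_]cabbaa   (R,_)→(S,a,←)
state=S head=-1 tape=_[b]acabbaa   (S,b)→(R,_,·)
state=R head=-1 tape=_[_]acabbaa   (R,_)→(S,a,←)
state=S head=-2 tape=[_]aacabbaa   (S,_)→(P,b,→)
state=P head=-1 tape=b[a]acabbaa   (P,a)→(Q,_,→)
state=Q head=0 tape=b_[a]cabbaa   (Q,a)→(P,c,·)
state=P head=0 tape=b_[c]cabbaa   (P,c)→(P,_,·)
state=P head=0 tape=b_[_]cabbaa   (P,_)→(R,_,·)
state=R head=0 tape=b_[_]cabbaa   (R,_)→(S,a,←)
state=S head=-1 tape=b[_]acabbaa   (S,_)→(P,b,→)
state=P head=0 tape=bb[a]cabbaa   (P,a)→(Q,_,→)
state=Q head=1 tape=bb_[c]abbaa   (Q,c)→(Q,b,←)
state=Q head=0 tape=bb[_]babbaa
Cell 1 holds b when M halts.

b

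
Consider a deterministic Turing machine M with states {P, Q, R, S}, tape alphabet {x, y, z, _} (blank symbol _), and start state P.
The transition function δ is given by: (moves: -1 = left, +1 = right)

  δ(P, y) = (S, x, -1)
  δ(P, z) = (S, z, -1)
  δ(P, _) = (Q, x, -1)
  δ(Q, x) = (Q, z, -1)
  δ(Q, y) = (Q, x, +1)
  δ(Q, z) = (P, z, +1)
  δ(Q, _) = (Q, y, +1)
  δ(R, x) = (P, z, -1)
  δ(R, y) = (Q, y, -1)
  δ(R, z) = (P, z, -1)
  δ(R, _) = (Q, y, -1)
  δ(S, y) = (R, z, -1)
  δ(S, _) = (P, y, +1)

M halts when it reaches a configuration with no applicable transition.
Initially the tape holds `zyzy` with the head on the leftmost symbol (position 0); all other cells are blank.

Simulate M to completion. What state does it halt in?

state=P head=0 tape=___[z]yzy   (P,z)→(S,z,-1)
state=S head=-1 tape=__[_]zyzy   (S,_)→(P,y,+1)
state=P head=0 tape=__y[z]yzy   (P,z)→(S,z,-1)
state=S head=-1 tape=__[y]zyzy   (S,y)→(R,z,-1)
state=R head=-2 tape=_[_]zzyzy   (R,_)→(Q,y,-1)
state=Q head=-3 tape=[_]yzzyzy   (Q,_)→(Q,y,+1)
state=Q head=-2 tape=y[y]zzyzy   (Q,y)→(Q,x,+1)
state=Q head=-1 tape=yx[z]zyzy   (Q,z)→(P,z,+1)
state=P head=0 tape=yxz[z]yzy   (P,z)→(S,z,-1)
state=S head=-1 tape=yx[z]zyzy
No transition is defined for (S, z); M halts in state S.

S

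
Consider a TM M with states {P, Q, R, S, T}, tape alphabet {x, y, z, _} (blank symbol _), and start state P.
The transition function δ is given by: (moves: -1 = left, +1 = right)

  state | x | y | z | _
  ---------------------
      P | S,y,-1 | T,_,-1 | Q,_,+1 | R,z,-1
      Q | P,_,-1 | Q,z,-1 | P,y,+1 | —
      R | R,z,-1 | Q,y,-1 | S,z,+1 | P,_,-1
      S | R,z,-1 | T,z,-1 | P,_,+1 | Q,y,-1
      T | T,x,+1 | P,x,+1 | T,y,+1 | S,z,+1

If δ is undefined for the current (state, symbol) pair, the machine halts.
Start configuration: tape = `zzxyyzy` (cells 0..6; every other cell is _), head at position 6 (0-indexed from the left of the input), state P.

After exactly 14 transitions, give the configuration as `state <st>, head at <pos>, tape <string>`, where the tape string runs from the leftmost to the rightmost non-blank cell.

state=P head=6 tape=zzxyyz[y]_   (P,y)→(T,_,-1)
state=T head=5 tape=zzxyy[z]__   (T,z)→(T,y,+1)
state=T head=6 tape=zzxyyy[_]_   (T,_)→(S,z,+1)
state=S head=7 tape=zzxyyyz[_]   (S,_)→(Q,y,-1)
state=Q head=6 tape=zzxyyy[z]y   (Q,z)→(P,y,+1)
state=P head=7 tape=zzxyyyy[y]   (P,y)→(T,_,-1)
state=T head=6 tape=zzxyyy[y]_   (T,y)→(P,x,+1)
state=P head=7 tape=zzxyyyx[_]   (P,_)→(R,z,-1)
state=R head=6 tape=zzxyyy[x]z   (R,x)→(R,z,-1)
state=R head=5 tape=zzxyy[y]zz   (R,y)→(Q,y,-1)
state=Q head=4 tape=zzxy[y]yzz   (Q,y)→(Q,z,-1)
state=Q head=3 tape=zzx[y]zyzz   (Q,y)→(Q,z,-1)
state=Q head=2 tape=zz[x]zzyzz   (Q,x)→(P,_,-1)
state=P head=1 tape=z[z]_zzyzz   (P,z)→(Q,_,+1)
state=Q head=2 tape=z_[_]zzyzz
After 14 steps: state Q, head at 2, tape z__zzyzz.

state Q, head at 2, tape z__zzyzz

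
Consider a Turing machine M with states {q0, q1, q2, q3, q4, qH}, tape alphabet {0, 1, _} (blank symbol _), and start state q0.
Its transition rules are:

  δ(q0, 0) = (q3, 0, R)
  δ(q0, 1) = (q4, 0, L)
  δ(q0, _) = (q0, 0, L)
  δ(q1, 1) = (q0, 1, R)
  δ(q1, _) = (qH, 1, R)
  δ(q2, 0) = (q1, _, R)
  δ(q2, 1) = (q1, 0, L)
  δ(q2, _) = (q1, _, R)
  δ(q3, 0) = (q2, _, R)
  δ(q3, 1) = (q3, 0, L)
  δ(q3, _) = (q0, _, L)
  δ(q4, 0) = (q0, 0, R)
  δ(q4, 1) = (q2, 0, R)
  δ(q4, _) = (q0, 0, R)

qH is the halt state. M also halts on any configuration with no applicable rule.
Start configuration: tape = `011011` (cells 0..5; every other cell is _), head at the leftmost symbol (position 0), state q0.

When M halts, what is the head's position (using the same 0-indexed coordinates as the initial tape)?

9

q0 | [0]11011____   read 0 → write 0, move R, go to q3
q3 | 0[1]1011____   read 1 → write 0, move L, go to q3
q3 | [0]01011____   read 0 → write _, move R, go to q2
q2 | _[0]1011____   read 0 → write _, move R, go to q1
q1 | __[1]011____   read 1 → write 1, move R, go to q0
q0 | __1[0]11____   read 0 → write 0, move R, go to q3
q3 | __10[1]1____   read 1 → write 0, move L, go to q3
q3 | __1[0]01____   read 0 → write _, move R, go to q2
q2 | __1_[0]1____   read 0 → write _, move R, go to q1
q1 | __1__[1]____   read 1 → write 1, move R, go to q0
q0 | __1__1[_]___   read _ → write 0, move L, go to q0
q0 | __1__[1]0___   read 1 → write 0, move L, go to q4
q4 | __1_[_]00___   read _ → write 0, move R, go to q0
q0 | __1_0[0]0___   read 0 → write 0, move R, go to q3
q3 | __1_00[0]___   read 0 → write _, move R, go to q2
q2 | __1_00_[_]__   read _ → write _, move R, go to q1
q1 | __1_00__[_]_   read _ → write 1, move R, go to qH
qH | __1_00__1[_]
At halt the head is at cell 9.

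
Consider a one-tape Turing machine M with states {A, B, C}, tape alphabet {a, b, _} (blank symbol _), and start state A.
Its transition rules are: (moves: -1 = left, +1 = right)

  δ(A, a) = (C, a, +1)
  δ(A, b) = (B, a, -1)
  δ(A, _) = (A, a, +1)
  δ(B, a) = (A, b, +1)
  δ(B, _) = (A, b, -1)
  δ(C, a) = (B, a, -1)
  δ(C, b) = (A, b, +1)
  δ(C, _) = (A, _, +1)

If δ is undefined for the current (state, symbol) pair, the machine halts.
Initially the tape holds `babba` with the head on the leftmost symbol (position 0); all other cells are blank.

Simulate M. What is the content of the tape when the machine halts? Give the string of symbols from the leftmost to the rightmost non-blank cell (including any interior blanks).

bbbabaa

state=A head=0 tape=__[b]abba   (A,b)→(B,a,-1)
state=B head=-1 tape=_[_]aabba   (B,_)→(A,b,-1)
state=A head=-2 tape=[_]baabba   (A,_)→(A,a,+1)
state=A head=-1 tape=a[b]aabba   (A,b)→(B,a,-1)
state=B head=-2 tape=[a]aaabba   (B,a)→(A,b,+1)
state=A head=-1 tape=b[a]aabba   (A,a)→(C,a,+1)
state=C head=0 tape=ba[a]abba   (C,a)→(B,a,-1)
state=B head=-1 tape=b[a]aabba   (B,a)→(A,b,+1)
state=A head=0 tape=bb[a]abba   (A,a)→(C,a,+1)
state=C head=1 tape=bba[a]bba   (C,a)→(B,a,-1)
state=B head=0 tape=bb[a]abba   (B,a)→(A,b,+1)
state=A head=1 tape=bbb[a]bba   (A,a)→(C,a,+1)
state=C head=2 tape=bbba[b]ba   (C,b)→(A,b,+1)
state=A head=3 tape=bbbab[b]a   (A,b)→(B,a,-1)
state=B head=2 tape=bbba[b]aa
The non-blank tape span at halt is bbbabaa.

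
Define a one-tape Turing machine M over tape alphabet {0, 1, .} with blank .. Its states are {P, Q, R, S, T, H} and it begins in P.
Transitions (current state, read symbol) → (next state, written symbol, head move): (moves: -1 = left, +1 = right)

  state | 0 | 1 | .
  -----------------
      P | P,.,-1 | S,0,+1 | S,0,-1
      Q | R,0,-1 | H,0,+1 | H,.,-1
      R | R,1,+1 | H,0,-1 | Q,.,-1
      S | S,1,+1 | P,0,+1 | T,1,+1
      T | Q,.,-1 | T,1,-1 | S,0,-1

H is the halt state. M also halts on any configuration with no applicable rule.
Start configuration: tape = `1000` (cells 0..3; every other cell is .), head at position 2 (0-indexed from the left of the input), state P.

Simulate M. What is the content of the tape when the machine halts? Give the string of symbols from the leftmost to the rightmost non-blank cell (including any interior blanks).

state=P head=2 tape=..10[0]0   (P,0)→(P,.,-1)
state=P head=1 tape=..1[0].0   (P,0)→(P,.,-1)
state=P head=0 tape=..[1]..0   (P,1)→(S,0,+1)
state=S head=1 tape=..0[.].0   (S,.)→(T,1,+1)
state=T head=2 tape=..01[.]0   (T,.)→(S,0,-1)
state=S head=1 tape=..0[1]00   (S,1)→(P,0,+1)
state=P head=2 tape=..00[0]0   (P,0)→(P,.,-1)
state=P head=1 tape=..0[0].0   (P,0)→(P,.,-1)
state=P head=0 tape=..[0]..0   (P,0)→(P,.,-1)
state=P head=-1 tape=.[.]...0   (P,.)→(S,0,-1)
state=S head=-2 tape=[.]0...0   (S,.)→(T,1,+1)
state=T head=-1 tape=1[0]...0   (T,0)→(Q,.,-1)
state=Q head=-2 tape=[1]....0   (Q,1)→(H,0,+1)
state=H head=-1 tape=0[.]...0
The non-blank tape span at halt is 0....0.

0....0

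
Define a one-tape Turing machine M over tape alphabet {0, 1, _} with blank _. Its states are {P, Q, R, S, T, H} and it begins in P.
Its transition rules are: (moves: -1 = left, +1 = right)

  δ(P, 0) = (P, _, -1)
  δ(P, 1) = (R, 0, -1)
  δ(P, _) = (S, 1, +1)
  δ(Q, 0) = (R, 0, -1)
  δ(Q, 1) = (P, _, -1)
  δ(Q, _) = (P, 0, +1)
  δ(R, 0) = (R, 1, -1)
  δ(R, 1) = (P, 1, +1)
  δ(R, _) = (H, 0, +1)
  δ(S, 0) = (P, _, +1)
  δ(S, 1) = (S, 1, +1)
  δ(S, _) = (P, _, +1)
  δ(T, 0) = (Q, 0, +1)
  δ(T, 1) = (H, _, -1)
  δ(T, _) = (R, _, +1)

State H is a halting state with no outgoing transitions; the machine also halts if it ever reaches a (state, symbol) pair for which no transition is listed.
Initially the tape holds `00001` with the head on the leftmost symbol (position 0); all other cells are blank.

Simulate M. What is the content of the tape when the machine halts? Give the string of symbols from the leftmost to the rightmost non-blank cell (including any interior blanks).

state=P head=0 tape=_[0]0001   (P,0)→(P,_,-1)
state=P head=-1 tape=[_]_0001   (P,_)→(S,1,+1)
state=S head=0 tape=1[_]0001   (S,_)→(P,_,+1)
state=P head=1 tape=1_[0]001   (P,0)→(P,_,-1)
state=P head=0 tape=1[_]_001   (P,_)→(S,1,+1)
state=S head=1 tape=11[_]001   (S,_)→(P,_,+1)
state=P head=2 tape=11_[0]01   (P,0)→(P,_,-1)
state=P head=1 tape=11[_]_01   (P,_)→(S,1,+1)
state=S head=2 tape=111[_]01   (S,_)→(P,_,+1)
state=P head=3 tape=111_[0]1   (P,0)→(P,_,-1)
state=P head=2 tape=111[_]_1   (P,_)→(S,1,+1)
state=S head=3 tape=1111[_]1   (S,_)→(P,_,+1)
state=P head=4 tape=1111_[1]   (P,1)→(R,0,-1)
state=R head=3 tape=1111[_]0   (R,_)→(H,0,+1)
state=H head=4 tape=11110[0]
The non-blank tape span at halt is 111100.

111100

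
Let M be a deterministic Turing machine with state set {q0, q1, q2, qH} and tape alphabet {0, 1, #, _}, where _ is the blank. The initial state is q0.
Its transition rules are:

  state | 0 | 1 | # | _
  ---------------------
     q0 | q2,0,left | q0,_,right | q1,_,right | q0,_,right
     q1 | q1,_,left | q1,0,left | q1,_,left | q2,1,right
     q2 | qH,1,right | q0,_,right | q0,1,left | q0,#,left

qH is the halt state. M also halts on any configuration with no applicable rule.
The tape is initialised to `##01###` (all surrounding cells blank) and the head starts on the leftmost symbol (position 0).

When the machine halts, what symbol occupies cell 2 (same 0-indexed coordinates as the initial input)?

1

q0 | [#]#01###   read # → write _, move right, go to q1
q1 | _[#]01###   read # → write _, move left, go to q1
q1 | [_]_01###   read _ → write 1, move right, go to q2
q2 | 1[_]01###   read _ → write #, move left, go to q0
q0 | [1]#01###   read 1 → write _, move right, go to q0
q0 | _[#]01###   read # → write _, move right, go to q1
q1 | __[0]1###   read 0 → write _, move left, go to q1
q1 | _[_]_1###   read _ → write 1, move right, go to q2
q2 | _1[_]1###   read _ → write #, move left, go to q0
q0 | _[1]#1###   read 1 → write _, move right, go to q0
q0 | __[#]1###   read # → write _, move right, go to q1
q1 | ___[1]###   read 1 → write 0, move left, go to q1
q1 | __[_]0###   read _ → write 1, move right, go to q2
q2 | __1[0]###   read 0 → write 1, move right, go to qH
qH | __11[#]##
Cell 2 holds 1 when M halts.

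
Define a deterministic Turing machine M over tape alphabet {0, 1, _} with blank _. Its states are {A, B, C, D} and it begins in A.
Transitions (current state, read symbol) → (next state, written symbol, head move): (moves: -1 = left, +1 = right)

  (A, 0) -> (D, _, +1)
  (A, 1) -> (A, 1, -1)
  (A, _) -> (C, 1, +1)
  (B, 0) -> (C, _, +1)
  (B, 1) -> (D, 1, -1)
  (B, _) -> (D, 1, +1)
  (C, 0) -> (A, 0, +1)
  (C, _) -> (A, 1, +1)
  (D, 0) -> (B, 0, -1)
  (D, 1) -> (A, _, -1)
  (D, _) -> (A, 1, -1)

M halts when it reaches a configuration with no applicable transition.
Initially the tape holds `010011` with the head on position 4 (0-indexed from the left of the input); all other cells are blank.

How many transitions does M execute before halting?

state=A head=4 tape=_0100[1]1   (A,1)→(A,1,-1)
state=A head=3 tape=_010[0]11   (A,0)→(D,_,+1)
state=D head=4 tape=_010_[1]1   (D,1)→(A,_,-1)
state=A head=3 tape=_010[_]_1   (A,_)→(C,1,+1)
state=C head=4 tape=_0101[_]1   (C,_)→(A,1,+1)
state=A head=5 tape=_01011[1]   (A,1)→(A,1,-1)
state=A head=4 tape=_0101[1]1   (A,1)→(A,1,-1)
state=A head=3 tape=_010[1]11   (A,1)→(A,1,-1)
state=A head=2 tape=_01[0]111   (A,0)→(D,_,+1)
state=D head=3 tape=_01_[1]11   (D,1)→(A,_,-1)
state=A head=2 tape=_01[_]_11   (A,_)→(C,1,+1)
state=C head=3 tape=_011[_]11   (C,_)→(A,1,+1)
state=A head=4 tape=_0111[1]1   (A,1)→(A,1,-1)
state=A head=3 tape=_011[1]11   (A,1)→(A,1,-1)
state=A head=2 tape=_01[1]111   (A,1)→(A,1,-1)
state=A head=1 tape=_0[1]1111   (A,1)→(A,1,-1)
state=A head=0 tape=_[0]11111   (A,0)→(D,_,+1)
state=D head=1 tape=__[1]1111   (D,1)→(A,_,-1)
state=A head=0 tape=_[_]_1111   (A,_)→(C,1,+1)
state=C head=1 tape=_1[_]1111   (C,_)→(A,1,+1)
state=A head=2 tape=_11[1]111   (A,1)→(A,1,-1)
state=A head=1 tape=_1[1]1111   (A,1)→(A,1,-1)
state=A head=0 tape=_[1]11111   (A,1)→(A,1,-1)
state=A head=-1 tape=[_]111111   (A,_)→(C,1,+1)
state=C head=0 tape=1[1]11111
M halts after 24 transitions.

24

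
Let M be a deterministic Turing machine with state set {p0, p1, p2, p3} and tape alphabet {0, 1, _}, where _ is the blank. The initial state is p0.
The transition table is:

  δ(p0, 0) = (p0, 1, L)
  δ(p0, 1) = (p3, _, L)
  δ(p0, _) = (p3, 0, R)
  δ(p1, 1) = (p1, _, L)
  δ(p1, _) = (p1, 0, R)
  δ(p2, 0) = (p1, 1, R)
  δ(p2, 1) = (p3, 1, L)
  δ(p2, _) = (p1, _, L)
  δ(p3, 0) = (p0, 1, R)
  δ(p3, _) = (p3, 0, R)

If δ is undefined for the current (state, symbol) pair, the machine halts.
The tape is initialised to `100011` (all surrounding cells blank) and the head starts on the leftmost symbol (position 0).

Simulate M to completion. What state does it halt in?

state=p0 head=0 tape=_[1]00011   (p0,1)→(p3,_,L)
state=p3 head=-1 tape=[_]_00011   (p3,_)→(p3,0,R)
state=p3 head=0 tape=0[_]00011   (p3,_)→(p3,0,R)
state=p3 head=1 tape=00[0]0011   (p3,0)→(p0,1,R)
state=p0 head=2 tape=001[0]011   (p0,0)→(p0,1,L)
state=p0 head=1 tape=00[1]1011   (p0,1)→(p3,_,L)
state=p3 head=0 tape=0[0]_1011   (p3,0)→(p0,1,R)
state=p0 head=1 tape=01[_]1011   (p0,_)→(p3,0,R)
state=p3 head=2 tape=010[1]011
No transition is defined for (p3, 1); M halts in state p3.

p3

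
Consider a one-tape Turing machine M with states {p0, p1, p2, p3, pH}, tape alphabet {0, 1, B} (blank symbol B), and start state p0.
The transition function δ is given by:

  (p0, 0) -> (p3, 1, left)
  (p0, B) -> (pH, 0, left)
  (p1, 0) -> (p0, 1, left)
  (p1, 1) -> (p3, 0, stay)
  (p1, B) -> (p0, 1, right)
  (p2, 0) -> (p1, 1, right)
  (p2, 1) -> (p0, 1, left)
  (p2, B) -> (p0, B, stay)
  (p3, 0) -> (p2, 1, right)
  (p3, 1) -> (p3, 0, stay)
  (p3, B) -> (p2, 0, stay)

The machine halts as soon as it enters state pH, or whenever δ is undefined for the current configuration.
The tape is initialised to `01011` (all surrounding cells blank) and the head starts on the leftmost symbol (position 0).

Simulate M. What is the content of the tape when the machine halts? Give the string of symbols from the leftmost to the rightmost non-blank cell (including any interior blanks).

state=p0 head=0 tape=B[0]1011   (p0,0)→(p3,1,left)
state=p3 head=-1 tape=[B]11011   (p3,B)→(p2,0,stay)
state=p2 head=-1 tape=[0]11011   (p2,0)→(p1,1,right)
state=p1 head=0 tape=1[1]1011   (p1,1)→(p3,0,stay)
state=p3 head=0 tape=1[0]1011   (p3,0)→(p2,1,right)
state=p2 head=1 tape=11[1]011   (p2,1)→(p0,1,left)
state=p0 head=0 tape=1[1]1011
The non-blank tape span at halt is 111011.

111011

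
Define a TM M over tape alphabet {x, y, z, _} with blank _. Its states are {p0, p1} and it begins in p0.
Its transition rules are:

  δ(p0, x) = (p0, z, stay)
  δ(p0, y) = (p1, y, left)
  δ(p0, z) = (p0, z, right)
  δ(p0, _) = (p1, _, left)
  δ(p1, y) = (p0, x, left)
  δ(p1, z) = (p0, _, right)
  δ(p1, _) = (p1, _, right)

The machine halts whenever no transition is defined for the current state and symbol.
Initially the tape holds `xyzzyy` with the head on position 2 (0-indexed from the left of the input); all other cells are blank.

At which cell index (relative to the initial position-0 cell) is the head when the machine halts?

p0 | xy[z]zyy   read z → write z, move right, go to p0
p0 | xyz[z]yy   read z → write z, move right, go to p0
p0 | xyzz[y]y   read y → write y, move left, go to p1
p1 | xyz[z]yy   read z → write _, move right, go to p0
p0 | xyz_[y]y   read y → write y, move left, go to p1
p1 | xyz[_]yy   read _ → write _, move right, go to p1
p1 | xyz_[y]y   read y → write x, move left, go to p0
p0 | xyz[_]xy   read _ → write _, move left, go to p1
p1 | xy[z]_xy   read z → write _, move right, go to p0
p0 | xy_[_]xy   read _ → write _, move left, go to p1
p1 | xy[_]_xy   read _ → write _, move right, go to p1
p1 | xy_[_]xy   read _ → write _, move right, go to p1
p1 | xy__[x]y
At halt the head is at cell 4.

4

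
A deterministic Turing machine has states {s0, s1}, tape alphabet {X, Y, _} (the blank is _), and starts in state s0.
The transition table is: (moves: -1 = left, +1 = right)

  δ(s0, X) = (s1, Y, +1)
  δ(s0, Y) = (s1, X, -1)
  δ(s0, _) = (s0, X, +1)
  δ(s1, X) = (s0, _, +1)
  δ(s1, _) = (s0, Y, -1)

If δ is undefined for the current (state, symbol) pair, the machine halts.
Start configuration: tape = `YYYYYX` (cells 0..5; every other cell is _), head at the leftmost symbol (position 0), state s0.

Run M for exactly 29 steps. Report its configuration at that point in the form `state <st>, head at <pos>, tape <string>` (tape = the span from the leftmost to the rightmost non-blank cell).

s0 | _____[Y]YYYYX   read Y → write X, move -1, go to s1
s1 | ____[_]XYYYYX   read _ → write Y, move -1, go to s0
s0 | ___[_]YXYYYYX   read _ → write X, move +1, go to s0
s0 | ___X[Y]XYYYYX   read Y → write X, move -1, go to s1
s1 | ___[X]XXYYYYX   read X → write _, move +1, go to s0
s0 | ____[X]XYYYYX   read X → write Y, move +1, go to s1
s1 | ____Y[X]YYYYX   read X → write _, move +1, go to s0
s0 | ____Y_[Y]YYYX   read Y → write X, move -1, go to s1
s1 | ____Y[_]XYYYX   read _ → write Y, move -1, go to s0
s0 | ____[Y]YXYYYX   read Y → write X, move -1, go to s1
s1 | ___[_]XYXYYYX   read _ → write Y, move -1, go to s0
s0 | __[_]YXYXYYYX   read _ → write X, move +1, go to s0
s0 | __X[Y]XYXYYYX   read Y → write X, move -1, go to s1
s1 | __[X]XXYXYYYX   read X → write _, move +1, go to s0
s0 | ___[X]XYXYYYX   read X → write Y, move +1, go to s1
s1 | ___Y[X]YXYYYX   read X → write _, move +1, go to s0
s0 | ___Y_[Y]XYYYX   read Y → write X, move -1, go to s1
s1 | ___Y[_]XXYYYX   read _ → write Y, move -1, go to s0
s0 | ___[Y]YXXYYYX   read Y → write X, move -1, go to s1
s1 | __[_]XYXXYYYX   read _ → write Y, move -1, go to s0
s0 | _[_]YXYXXYYYX   read _ → write X, move +1, go to s0
s0 | _X[Y]XYXXYYYX   read Y → write X, move -1, go to s1
s1 | _[X]XXYXXYYYX   read X → write _, move +1, go to s0
s0 | __[X]XYXXYYYX   read X → write Y, move +1, go to s1
s1 | __Y[X]YXXYYYX   read X → write _, move +1, go to s0
s0 | __Y_[Y]XXYYYX   read Y → write X, move -1, go to s1
s1 | __Y[_]XXXYYYX   read _ → write Y, move -1, go to s0
s0 | __[Y]YXXXYYYX   read Y → write X, move -1, go to s1
s1 | _[_]XYXXXYYYX   read _ → write Y, move -1, go to s0
s0 | [_]YXYXXXYYYX
After 29 steps: state s0, head at -5, tape YXYXXXYYYX.

state s0, head at -5, tape YXYXXXYYYX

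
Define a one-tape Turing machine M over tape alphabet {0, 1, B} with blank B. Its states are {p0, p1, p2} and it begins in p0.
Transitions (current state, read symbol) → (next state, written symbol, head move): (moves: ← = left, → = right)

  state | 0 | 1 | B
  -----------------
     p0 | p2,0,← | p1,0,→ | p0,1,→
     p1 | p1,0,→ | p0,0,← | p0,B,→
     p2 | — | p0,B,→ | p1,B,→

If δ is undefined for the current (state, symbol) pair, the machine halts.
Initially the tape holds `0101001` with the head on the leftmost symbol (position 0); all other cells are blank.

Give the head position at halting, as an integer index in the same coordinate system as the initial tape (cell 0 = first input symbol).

p0 | B[0]101001   read 0 → write 0, move ←, go to p2
p2 | [B]0101001   read B → write B, move →, go to p1
p1 | B[0]101001   read 0 → write 0, move →, go to p1
p1 | B0[1]01001   read 1 → write 0, move ←, go to p0
p0 | B[0]001001   read 0 → write 0, move ←, go to p2
p2 | [B]0001001   read B → write B, move →, go to p1
p1 | B[0]001001   read 0 → write 0, move →, go to p1
p1 | B0[0]01001   read 0 → write 0, move →, go to p1
p1 | B00[0]1001   read 0 → write 0, move →, go to p1
p1 | B000[1]001   read 1 → write 0, move ←, go to p0
p0 | B00[0]0001   read 0 → write 0, move ←, go to p2
p2 | B0[0]00001
At halt the head is at cell 1.

1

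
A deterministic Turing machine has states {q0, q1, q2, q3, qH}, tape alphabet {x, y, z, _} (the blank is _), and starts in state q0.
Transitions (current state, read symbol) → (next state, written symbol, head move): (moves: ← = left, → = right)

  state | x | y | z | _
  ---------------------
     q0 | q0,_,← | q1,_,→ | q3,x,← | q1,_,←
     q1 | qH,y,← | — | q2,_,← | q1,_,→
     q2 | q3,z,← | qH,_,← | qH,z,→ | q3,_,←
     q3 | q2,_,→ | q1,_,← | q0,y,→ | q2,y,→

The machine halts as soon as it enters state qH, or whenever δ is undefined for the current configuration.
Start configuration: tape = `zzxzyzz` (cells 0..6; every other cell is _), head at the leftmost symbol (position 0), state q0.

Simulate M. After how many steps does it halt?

state=q0 head=0 tape=___[z]zxzyzz   (q0,z)→(q3,x,←)
state=q3 head=-1 tape=__[_]xzxzyzz   (q3,_)→(q2,y,→)
state=q2 head=0 tape=__y[x]zxzyzz   (q2,x)→(q3,z,←)
state=q3 head=-1 tape=__[y]zzxzyzz   (q3,y)→(q1,_,←)
state=q1 head=-2 tape=_[_]_zzxzyzz   (q1,_)→(q1,_,→)
state=q1 head=-1 tape=__[_]zzxzyzz   (q1,_)→(q1,_,→)
state=q1 head=0 tape=___[z]zxzyzz   (q1,z)→(q2,_,←)
state=q2 head=-1 tape=__[_]_zxzyzz   (q2,_)→(q3,_,←)
state=q3 head=-2 tape=_[_]__zxzyzz   (q3,_)→(q2,y,→)
state=q2 head=-1 tape=_y[_]_zxzyzz   (q2,_)→(q3,_,←)
state=q3 head=-2 tape=_[y]__zxzyzz   (q3,y)→(q1,_,←)
state=q1 head=-3 tape=[_]___zxzyzz   (q1,_)→(q1,_,→)
state=q1 head=-2 tape=_[_]__zxzyzz   (q1,_)→(q1,_,→)
state=q1 head=-1 tape=__[_]_zxzyzz   (q1,_)→(q1,_,→)
state=q1 head=0 tape=___[_]zxzyzz   (q1,_)→(q1,_,→)
state=q1 head=1 tape=____[z]xzyzz   (q1,z)→(q2,_,←)
state=q2 head=0 tape=___[_]_xzyzz   (q2,_)→(q3,_,←)
state=q3 head=-1 tape=__[_]__xzyzz   (q3,_)→(q2,y,→)
state=q2 head=0 tape=__y[_]_xzyzz   (q2,_)→(q3,_,←)
state=q3 head=-1 tape=__[y]__xzyzz   (q3,y)→(q1,_,←)
state=q1 head=-2 tape=_[_]___xzyzz   (q1,_)→(q1,_,→)
state=q1 head=-1 tape=__[_]__xzyzz   (q1,_)→(q1,_,→)
state=q1 head=0 tape=___[_]_xzyzz   (q1,_)→(q1,_,→)
state=q1 head=1 tape=____[_]xzyzz   (q1,_)→(q1,_,→)
state=q1 head=2 tape=_____[x]zyzz   (q1,x)→(qH,y,←)
state=qH head=1 tape=____[_]yzyzz
M halts after 25 transitions.

25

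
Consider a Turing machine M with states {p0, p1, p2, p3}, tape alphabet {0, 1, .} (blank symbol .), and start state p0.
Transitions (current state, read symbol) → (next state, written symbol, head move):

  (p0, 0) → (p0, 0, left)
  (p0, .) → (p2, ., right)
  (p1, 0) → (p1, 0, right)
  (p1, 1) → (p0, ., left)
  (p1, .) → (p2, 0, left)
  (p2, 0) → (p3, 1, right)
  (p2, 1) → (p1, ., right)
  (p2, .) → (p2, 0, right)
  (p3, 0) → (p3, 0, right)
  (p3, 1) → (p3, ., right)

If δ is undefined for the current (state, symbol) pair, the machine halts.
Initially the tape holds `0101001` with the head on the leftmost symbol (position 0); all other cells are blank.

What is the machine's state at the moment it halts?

state=p0 head=0 tape=.[0]101001.   (p0,0)→(p0,0,left)
state=p0 head=-1 tape=[.]0101001.   (p0,.)→(p2,.,right)
state=p2 head=0 tape=.[0]101001.   (p2,0)→(p3,1,right)
state=p3 head=1 tape=.1[1]01001.   (p3,1)→(p3,.,right)
state=p3 head=2 tape=.1.[0]1001.   (p3,0)→(p3,0,right)
state=p3 head=3 tape=.1.0[1]001.   (p3,1)→(p3,.,right)
state=p3 head=4 tape=.1.0.[0]01.   (p3,0)→(p3,0,right)
state=p3 head=5 tape=.1.0.0[0]1.   (p3,0)→(p3,0,right)
state=p3 head=6 tape=.1.0.00[1].   (p3,1)→(p3,.,right)
state=p3 head=7 tape=.1.0.00.[.]
No transition is defined for (p3, .); M halts in state p3.

p3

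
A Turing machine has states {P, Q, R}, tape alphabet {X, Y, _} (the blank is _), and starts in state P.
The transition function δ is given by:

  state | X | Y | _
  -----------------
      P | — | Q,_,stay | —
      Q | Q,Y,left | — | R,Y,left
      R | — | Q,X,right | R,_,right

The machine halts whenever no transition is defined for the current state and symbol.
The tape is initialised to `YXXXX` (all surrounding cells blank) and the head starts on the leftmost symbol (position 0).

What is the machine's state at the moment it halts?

P | __[Y]XXXX   read Y → write _, move stay, go to Q
Q | __[_]XXXX   read _ → write Y, move left, go to R
R | _[_]YXXXX   read _ → write _, move right, go to R
R | __[Y]XXXX   read Y → write X, move right, go to Q
Q | __X[X]XXX   read X → write Y, move left, go to Q
Q | __[X]YXXX   read X → write Y, move left, go to Q
Q | _[_]YYXXX   read _ → write Y, move left, go to R
R | [_]YYYXXX   read _ → write _, move right, go to R
R | _[Y]YYXXX   read Y → write X, move right, go to Q
Q | _X[Y]YXXX
No transition is defined for (Q, Y); M halts in state Q.

Q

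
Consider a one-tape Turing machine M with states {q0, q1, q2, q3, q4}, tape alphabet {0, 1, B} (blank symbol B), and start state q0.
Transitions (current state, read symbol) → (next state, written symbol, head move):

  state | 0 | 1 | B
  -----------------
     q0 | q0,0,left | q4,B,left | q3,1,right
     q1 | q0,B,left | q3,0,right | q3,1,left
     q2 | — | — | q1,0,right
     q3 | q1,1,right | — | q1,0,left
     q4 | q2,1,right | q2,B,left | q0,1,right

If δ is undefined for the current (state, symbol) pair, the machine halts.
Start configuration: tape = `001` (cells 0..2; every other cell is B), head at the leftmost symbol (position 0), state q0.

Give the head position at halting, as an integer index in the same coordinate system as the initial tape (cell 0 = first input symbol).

state=q0 head=0 tape=BBB[0]01   (q0,0)→(q0,0,left)
state=q0 head=-1 tape=BB[B]001   (q0,B)→(q3,1,right)
state=q3 head=0 tape=BB1[0]01   (q3,0)→(q1,1,right)
state=q1 head=1 tape=BB11[0]1   (q1,0)→(q0,B,left)
state=q0 head=0 tape=BB1[1]B1   (q0,1)→(q4,B,left)
state=q4 head=-1 tape=BB[1]BB1   (q4,1)→(q2,B,left)
state=q2 head=-2 tape=B[B]BBB1   (q2,B)→(q1,0,right)
state=q1 head=-1 tape=B0[B]BB1   (q1,B)→(q3,1,left)
state=q3 head=-2 tape=B[0]1BB1   (q3,0)→(q1,1,right)
state=q1 head=-1 tape=B1[1]BB1   (q1,1)→(q3,0,right)
state=q3 head=0 tape=B10[B]B1   (q3,B)→(q1,0,left)
state=q1 head=-1 tape=B1[0]0B1   (q1,0)→(q0,B,left)
state=q0 head=-2 tape=B[1]B0B1   (q0,1)→(q4,B,left)
state=q4 head=-3 tape=[B]BB0B1   (q4,B)→(q0,1,right)
state=q0 head=-2 tape=1[B]B0B1   (q0,B)→(q3,1,right)
state=q3 head=-1 tape=11[B]0B1   (q3,B)→(q1,0,left)
state=q1 head=-2 tape=1[1]00B1   (q1,1)→(q3,0,right)
state=q3 head=-1 tape=10[0]0B1   (q3,0)→(q1,1,right)
state=q1 head=0 tape=101[0]B1   (q1,0)→(q0,B,left)
state=q0 head=-1 tape=10[1]BB1   (q0,1)→(q4,B,left)
state=q4 head=-2 tape=1[0]BBB1   (q4,0)→(q2,1,right)
state=q2 head=-1 tape=11[B]BB1   (q2,B)→(q1,0,right)
state=q1 head=0 tape=110[B]B1   (q1,B)→(q3,1,left)
state=q3 head=-1 tape=11[0]1B1   (q3,0)→(q1,1,right)
state=q1 head=0 tape=111[1]B1   (q1,1)→(q3,0,right)
state=q3 head=1 tape=1110[B]1   (q3,B)→(q1,0,left)
state=q1 head=0 tape=111[0]01   (q1,0)→(q0,B,left)
state=q0 head=-1 tape=11[1]B01   (q0,1)→(q4,B,left)
state=q4 head=-2 tape=1[1]BB01   (q4,1)→(q2,B,left)
state=q2 head=-3 tape=[1]BBB01
At halt the head is at cell -3.

-3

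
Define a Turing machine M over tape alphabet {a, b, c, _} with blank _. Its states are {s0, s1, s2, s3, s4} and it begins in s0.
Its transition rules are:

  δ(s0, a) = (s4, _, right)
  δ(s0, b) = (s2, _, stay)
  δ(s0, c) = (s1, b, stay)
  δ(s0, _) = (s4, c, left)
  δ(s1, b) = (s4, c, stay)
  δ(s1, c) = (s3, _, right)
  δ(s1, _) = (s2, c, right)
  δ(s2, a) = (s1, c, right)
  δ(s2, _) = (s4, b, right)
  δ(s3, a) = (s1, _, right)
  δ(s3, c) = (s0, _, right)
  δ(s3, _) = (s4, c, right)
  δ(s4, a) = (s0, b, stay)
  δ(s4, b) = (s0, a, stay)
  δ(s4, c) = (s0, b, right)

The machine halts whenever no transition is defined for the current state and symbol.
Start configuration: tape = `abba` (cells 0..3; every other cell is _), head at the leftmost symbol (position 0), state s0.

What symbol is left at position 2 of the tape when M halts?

_

s0 | [a]bba_   read a → write _, move right, go to s4
s4 | _[b]ba_   read b → write a, move stay, go to s0
s0 | _[a]ba_   read a → write _, move right, go to s4
s4 | __[b]a_   read b → write a, move stay, go to s0
s0 | __[a]a_   read a → write _, move right, go to s4
s4 | ___[a]_   read a → write b, move stay, go to s0
s0 | ___[b]_   read b → write _, move stay, go to s2
s2 | ___[_]_   read _ → write b, move right, go to s4
s4 | ___b[_]
Cell 2 holds _ when M halts.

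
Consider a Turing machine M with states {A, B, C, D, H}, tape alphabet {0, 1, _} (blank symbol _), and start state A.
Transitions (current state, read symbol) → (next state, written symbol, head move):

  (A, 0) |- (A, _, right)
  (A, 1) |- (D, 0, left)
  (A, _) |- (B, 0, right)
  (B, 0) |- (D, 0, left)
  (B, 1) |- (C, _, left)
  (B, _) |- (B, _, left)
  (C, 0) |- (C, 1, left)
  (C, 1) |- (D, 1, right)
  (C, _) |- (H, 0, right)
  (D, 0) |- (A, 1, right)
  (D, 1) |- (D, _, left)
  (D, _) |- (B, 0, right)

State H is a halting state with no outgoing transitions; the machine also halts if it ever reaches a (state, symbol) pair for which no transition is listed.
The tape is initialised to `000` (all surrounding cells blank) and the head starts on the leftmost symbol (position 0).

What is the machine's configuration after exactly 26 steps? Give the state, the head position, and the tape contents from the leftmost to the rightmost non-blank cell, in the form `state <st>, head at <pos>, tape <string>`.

state B, head at 6, tape 111_0

A | [0]00_____   read 0 → write _, move right, go to A
A | _[0]0_____   read 0 → write _, move right, go to A
A | __[0]_____   read 0 → write _, move right, go to A
A | ___[_]____   read _ → write 0, move right, go to B
B | ___0[_]___   read _ → write _, move left, go to B
B | ___[0]____   read 0 → write 0, move left, go to D
D | __[_]0____   read _ → write 0, move right, go to B
B | __0[0]____   read 0 → write 0, move left, go to D
D | __[0]0____   read 0 → write 1, move right, go to A
A | __1[0]____   read 0 → write _, move right, go to A
A | __1_[_]___   read _ → write 0, move right, go to B
B | __1_0[_]__   read _ → write _, move left, go to B
B | __1_[0]___   read 0 → write 0, move left, go to D
D | __1[_]0___   read _ → write 0, move right, go to B
B | __10[0]___   read 0 → write 0, move left, go to D
D | __1[0]0___   read 0 → write 1, move right, go to A
A | __11[0]___   read 0 → write _, move right, go to A
A | __11_[_]__   read _ → write 0, move right, go to B
B | __11_0[_]_   read _ → write _, move left, go to B
B | __11_[0]__   read 0 → write 0, move left, go to D
D | __11[_]0__   read _ → write 0, move right, go to B
B | __110[0]__   read 0 → write 0, move left, go to D
D | __11[0]0__   read 0 → write 1, move right, go to A
A | __111[0]__   read 0 → write _, move right, go to A
A | __111_[_]_   read _ → write 0, move right, go to B
B | __111_0[_]   read _ → write _, move left, go to B
B | __111_[0]_
After 26 steps: state B, head at 6, tape 111_0.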